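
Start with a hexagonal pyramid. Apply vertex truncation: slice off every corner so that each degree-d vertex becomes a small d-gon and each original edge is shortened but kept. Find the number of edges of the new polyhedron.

36

The base solid has V = 7, E = 12, F = 7.
Truncation replaces each original edge-end by a new vertex, so V′ = 2E = 24.
Each original edge survives, and each old vertex of degree d contributes d new edges; summing degrees gives Σd = 2E, so E′ = E + 2E = 3E = 36.
Each original face survives and each original vertex becomes one new face: F′ = F + V = 14.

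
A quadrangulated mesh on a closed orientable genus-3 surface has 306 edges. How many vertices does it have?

χ = 2 − 2·3 = -4, and every face is a square so 4F = 2E.
F = 2E/4 = 153. Then V = -4 + E − F = -4 + 306 − 153 = 149.

149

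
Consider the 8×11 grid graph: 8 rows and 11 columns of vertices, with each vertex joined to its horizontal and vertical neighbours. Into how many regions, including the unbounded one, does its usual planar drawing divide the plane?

The grid has V = 8·11 = 88 vertices and E = 8·10 + 11·7 = 157 edges.
F = 2 − V + E = 2 − 88 + 157 = 71.

71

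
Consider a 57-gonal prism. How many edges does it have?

171

A prism on an n-gon has two n-gon bases and n rectangular sides: V = 2·57 = 114, E = 3·57 = 171, F = 57 + 2 = 59.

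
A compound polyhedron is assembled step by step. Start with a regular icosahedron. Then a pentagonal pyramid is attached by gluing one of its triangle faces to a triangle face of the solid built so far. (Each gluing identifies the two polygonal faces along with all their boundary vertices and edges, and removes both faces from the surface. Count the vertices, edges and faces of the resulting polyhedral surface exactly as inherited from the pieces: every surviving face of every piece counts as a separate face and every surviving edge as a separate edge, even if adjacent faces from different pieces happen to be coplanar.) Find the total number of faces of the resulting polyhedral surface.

A regular icosahedron: V=12, E=30, F=20.
Attach a pentagonal pyramid (V=6, E=10, F=6) along a 3-gon: merge 3 vertices and 3 edges, delete both glued faces → V=15, E=37, F=24.
Check: V − E + F = 15 − 37 + 24 = 2.

24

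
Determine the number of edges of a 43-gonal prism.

129

A prism on an n-gon has two n-gon bases and n rectangular sides: V = 2·43 = 86, E = 3·43 = 129, F = 43 + 2 = 45.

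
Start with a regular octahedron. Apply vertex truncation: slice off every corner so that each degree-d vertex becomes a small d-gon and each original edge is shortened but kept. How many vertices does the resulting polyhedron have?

24

The base solid has V = 6, E = 12, F = 8.
Truncation replaces each original edge-end by a new vertex, so V′ = 2E = 24.
Each original edge survives, and each old vertex of degree d contributes d new edges; summing degrees gives Σd = 2E, so E′ = E + 2E = 3E = 36.
Each original face survives and each original vertex becomes one new face: F′ = F + V = 14.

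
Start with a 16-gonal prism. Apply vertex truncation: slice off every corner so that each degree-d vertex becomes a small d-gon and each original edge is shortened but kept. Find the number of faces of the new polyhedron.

The base solid has V = 32, E = 48, F = 18.
Truncation replaces each original edge-end by a new vertex, so V′ = 2E = 96.
Each original edge survives, and each old vertex of degree d contributes d new edges; summing degrees gives Σd = 2E, so E′ = E + 2E = 3E = 144.
Each original face survives and each original vertex becomes one new face: F′ = F + V = 50.

50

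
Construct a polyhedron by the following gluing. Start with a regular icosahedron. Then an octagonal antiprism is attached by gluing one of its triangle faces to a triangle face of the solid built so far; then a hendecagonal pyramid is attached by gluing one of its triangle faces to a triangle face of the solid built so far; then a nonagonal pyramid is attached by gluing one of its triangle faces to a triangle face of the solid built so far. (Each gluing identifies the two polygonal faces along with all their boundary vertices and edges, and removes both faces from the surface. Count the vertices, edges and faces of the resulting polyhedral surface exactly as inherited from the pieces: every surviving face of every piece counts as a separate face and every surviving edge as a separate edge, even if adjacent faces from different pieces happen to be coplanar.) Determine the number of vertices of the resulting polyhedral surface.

41

A regular icosahedron: V=12, E=30, F=20.
Attach an octagonal antiprism (V=16, E=32, F=18) along a 3-gon: merge 3 vertices and 3 edges, delete both glued faces → V=25, E=59, F=36.
Attach a hendecagonal pyramid (V=12, E=22, F=12) along a 3-gon: merge 3 vertices and 3 edges, delete both glued faces → V=34, E=78, F=46.
Attach a nonagonal pyramid (V=10, E=18, F=10) along a 3-gon: merge 3 vertices and 3 edges, delete both glued faces → V=41, E=93, F=54.
Check: V − E + F = 41 − 93 + 54 = 2.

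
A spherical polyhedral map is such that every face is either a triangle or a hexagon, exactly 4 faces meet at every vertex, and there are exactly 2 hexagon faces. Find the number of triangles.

12

Let x be the number of triangles; then F = 2 + x.
Edge–face incidences: 2E = 6·2 + 3·x = 12 + 3x.
Every vertex has degree 4, so 4V = 2E.
Euler: V − E + F = 2 ⇒ (2E)/4 − E + (2 + x) = 2.
Multiply by 8: 2·(2E) − 4·(2E) + 8·(2 + x) = 16, i.e. 16 + 8x − 2·(12 + 3x) = 16.
Collecting terms: 2x − 8 = 16, so 2x = 24, so x = 12.
Then 2E = 12 + 3·12 = 48, so E = 24, V = 2E/4 = 12, F = 2 + 12 = 14.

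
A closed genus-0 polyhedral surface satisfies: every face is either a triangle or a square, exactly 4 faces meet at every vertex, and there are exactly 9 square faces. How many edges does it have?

30

Let x be the number of triangles; then F = 9 + x.
Edge–face incidences: 2E = 4·9 + 3·x = 36 + 3x.
Every vertex has degree 4, so 4V = 2E.
Euler: V − E + F = 2 ⇒ (2E)/4 − E + (9 + x) = 2.
Multiply by 8: 2·(2E) − 4·(2E) + 8·(9 + x) = 16, i.e. 72 + 8x − 2·(36 + 3x) = 16.
Collecting terms: 2x = 16, so x = 8.
Then 2E = 36 + 3·8 = 60, so E = 30, V = 2E/4 = 15, F = 9 + 8 = 17.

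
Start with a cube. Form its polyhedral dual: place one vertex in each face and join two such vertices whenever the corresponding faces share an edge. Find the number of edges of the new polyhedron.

The base solid has V = 8, E = 12, F = 6.
The dual swaps V and F and preserves E: V′ = F = 6, E′ = E = 12, F′ = V = 8.

12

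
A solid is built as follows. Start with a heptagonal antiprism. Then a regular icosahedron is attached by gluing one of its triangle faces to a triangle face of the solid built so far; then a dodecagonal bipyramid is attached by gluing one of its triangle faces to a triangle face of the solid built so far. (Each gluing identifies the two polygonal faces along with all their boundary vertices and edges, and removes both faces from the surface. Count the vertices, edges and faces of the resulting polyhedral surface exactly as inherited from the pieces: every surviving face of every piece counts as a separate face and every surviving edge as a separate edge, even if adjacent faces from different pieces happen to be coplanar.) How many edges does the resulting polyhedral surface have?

88

A heptagonal antiprism: V=14, E=28, F=16.
Attach a regular icosahedron (V=12, E=30, F=20) along a 3-gon: merge 3 vertices and 3 edges, delete both glued faces → V=23, E=55, F=34.
Attach a dodecagonal bipyramid (V=14, E=36, F=24) along a 3-gon: merge 3 vertices and 3 edges, delete both glued faces → V=34, E=88, F=56.
Check: V − E + F = 34 − 88 + 56 = 2.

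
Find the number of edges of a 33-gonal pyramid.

A pyramid on an n-gon base has one n-gon and n triangles: V = 33 + 1 = 34, E = 2·33 = 66, F = 33 + 1 = 34.

66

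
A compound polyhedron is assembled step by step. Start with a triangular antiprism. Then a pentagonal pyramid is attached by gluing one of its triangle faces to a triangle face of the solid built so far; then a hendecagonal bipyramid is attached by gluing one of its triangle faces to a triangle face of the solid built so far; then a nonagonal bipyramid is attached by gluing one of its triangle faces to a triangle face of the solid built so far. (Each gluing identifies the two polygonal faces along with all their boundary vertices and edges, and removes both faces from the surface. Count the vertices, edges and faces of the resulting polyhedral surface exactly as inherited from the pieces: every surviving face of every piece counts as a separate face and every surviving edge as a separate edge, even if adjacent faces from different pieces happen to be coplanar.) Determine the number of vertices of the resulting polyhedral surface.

A triangular antiprism: V=6, E=12, F=8.
Attach a pentagonal pyramid (V=6, E=10, F=6) along a 3-gon: merge 3 vertices and 3 edges, delete both glued faces → V=9, E=19, F=12.
Attach a hendecagonal bipyramid (V=13, E=33, F=22) along a 3-gon: merge 3 vertices and 3 edges, delete both glued faces → V=19, E=49, F=32.
Attach a nonagonal bipyramid (V=11, E=27, F=18) along a 3-gon: merge 3 vertices and 3 edges, delete both glued faces → V=27, E=73, F=48.
Check: V − E + F = 27 − 73 + 48 = 2.

27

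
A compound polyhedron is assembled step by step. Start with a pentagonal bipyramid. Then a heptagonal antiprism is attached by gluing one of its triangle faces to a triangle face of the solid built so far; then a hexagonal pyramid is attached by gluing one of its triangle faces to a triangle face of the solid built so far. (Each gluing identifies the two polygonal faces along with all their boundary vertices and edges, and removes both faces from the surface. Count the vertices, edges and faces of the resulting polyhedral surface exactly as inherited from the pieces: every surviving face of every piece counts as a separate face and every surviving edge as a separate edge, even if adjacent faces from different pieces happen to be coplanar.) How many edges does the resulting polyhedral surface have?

49

A pentagonal bipyramid: V=7, E=15, F=10.
Attach a heptagonal antiprism (V=14, E=28, F=16) along a 3-gon: merge 3 vertices and 3 edges, delete both glued faces → V=18, E=40, F=24.
Attach a hexagonal pyramid (V=7, E=12, F=7) along a 3-gon: merge 3 vertices and 3 edges, delete both glued faces → V=22, E=49, F=29.
Check: V − E + F = 22 − 49 + 29 = 2.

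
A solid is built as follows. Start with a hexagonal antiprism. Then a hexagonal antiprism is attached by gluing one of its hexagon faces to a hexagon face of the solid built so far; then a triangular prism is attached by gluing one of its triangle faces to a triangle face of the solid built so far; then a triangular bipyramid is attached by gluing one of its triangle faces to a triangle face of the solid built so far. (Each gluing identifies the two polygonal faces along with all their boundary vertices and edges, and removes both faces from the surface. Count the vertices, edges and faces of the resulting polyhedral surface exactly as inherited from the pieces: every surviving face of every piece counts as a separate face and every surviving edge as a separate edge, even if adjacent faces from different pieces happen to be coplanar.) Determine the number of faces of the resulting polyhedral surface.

A hexagonal antiprism: V=12, E=24, F=14.
Attach a hexagonal antiprism (V=12, E=24, F=14) along a 6-gon: merge 6 vertices and 6 edges, delete both glued faces → V=18, E=42, F=26.
Attach a triangular prism (V=6, E=9, F=5) along a 3-gon: merge 3 vertices and 3 edges, delete both glued faces → V=21, E=48, F=29.
Attach a triangular bipyramid (V=5, E=9, F=6) along a 3-gon: merge 3 vertices and 3 edges, delete both glued faces → V=23, E=54, F=33.
Check: V − E + F = 23 − 54 + 33 = 2.

33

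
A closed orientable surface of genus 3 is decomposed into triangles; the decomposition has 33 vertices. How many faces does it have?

χ = 2 − 2·3 = -4, and every face is a triangle so 3F = 2E.
V − E + F = -4 with E = 3F/2 gives 33 − (3/2 − 1)·F = -4, so F = 74 and E = 111.

74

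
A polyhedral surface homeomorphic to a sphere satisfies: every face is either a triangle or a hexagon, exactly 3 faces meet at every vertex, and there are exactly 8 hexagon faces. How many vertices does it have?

20

Let x be the number of triangles; then F = 8 + x.
Edge–face incidences: 2E = 6·8 + 3·x = 48 + 3x.
Every vertex has degree 3, so 3V = 2E.
Euler: V − E + F = 2 ⇒ (2E)/3 − E + (8 + x) = 2.
Multiply by 6: 2·(2E) − 3·(2E) + 6·(8 + x) = 12, i.e. 48 + 6x − (48 + 3x) = 12.
Collecting terms: 3x = 12, so x = 4.
Then 2E = 48 + 3·4 = 60, so E = 30, V = 2E/3 = 20, F = 8 + 4 = 12.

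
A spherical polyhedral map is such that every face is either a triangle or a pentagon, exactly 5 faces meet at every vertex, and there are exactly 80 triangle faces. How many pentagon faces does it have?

Let x be the number of pentagons; then F = 80 + x.
Edge–face incidences: 2E = 3·80 + 5·x = 240 + 5x.
Every vertex has degree 5, so 5V = 2E.
Euler: V − E + F = 2 ⇒ (2E)/5 − E + (80 + x) = 2.
Multiply by 10: 2·(2E) − 5·(2E) + 10·(80 + x) = 20, i.e. 800 + 10x − 3·(240 + 5x) = 20.
Collecting terms: −5x + 80 = 20, so −5x = −60, so x = 12.
Then 2E = 240 + 5·12 = 300, so E = 150, V = 2E/5 = 60, F = 80 + 12 = 92.

12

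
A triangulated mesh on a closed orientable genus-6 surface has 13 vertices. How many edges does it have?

χ = 2 − 2·6 = -10, and every face is a triangle so 3F = 2E.
V − E + F = -10 with E = 3F/2 gives 13 − (3/2 − 1)·F = -10, so F = 46 and E = 69.

69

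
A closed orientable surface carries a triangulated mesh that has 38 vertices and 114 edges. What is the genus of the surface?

Every face is a triangle and each edge borders two faces, so 3F = 2·114, giving F = 76.
χ = V − E + F = 38 − 114 + 76 = 0.
For a closed orientable surface χ = 2 − 2g, so g = (2 − (0))/2 = 1.

1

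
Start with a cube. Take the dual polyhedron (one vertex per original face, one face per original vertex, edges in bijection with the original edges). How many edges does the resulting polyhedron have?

12

The base solid has V = 8, E = 12, F = 6.
The dual swaps V and F and preserves E: V′ = F = 6, E′ = E = 12, F′ = V = 8.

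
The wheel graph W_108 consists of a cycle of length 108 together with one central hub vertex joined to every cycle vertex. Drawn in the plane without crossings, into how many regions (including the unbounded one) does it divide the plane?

109

W_108 has V = 108 + 1 = 109 vertices and E = 2·108 = 216 edges.
By Euler's formula F = 2 − V + E = 2 − 109 + 216 = 109.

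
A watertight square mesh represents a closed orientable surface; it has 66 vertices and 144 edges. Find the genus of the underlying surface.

Every face is a square and each edge borders two faces, so 4F = 2·144, giving F = 72.
χ = V − E + F = 66 − 144 + 72 = -6.
For a closed orientable surface χ = 2 − 2g, so g = (2 − (-6))/2 = 4.

4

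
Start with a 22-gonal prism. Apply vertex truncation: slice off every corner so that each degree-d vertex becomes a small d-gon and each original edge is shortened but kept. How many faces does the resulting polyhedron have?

The base solid has V = 44, E = 66, F = 24.
Truncation replaces each original edge-end by a new vertex, so V′ = 2E = 132.
Each original edge survives, and each old vertex of degree d contributes d new edges; summing degrees gives Σd = 2E, so E′ = E + 2E = 3E = 198.
Each original face survives and each original vertex becomes one new face: F′ = F + V = 68.

68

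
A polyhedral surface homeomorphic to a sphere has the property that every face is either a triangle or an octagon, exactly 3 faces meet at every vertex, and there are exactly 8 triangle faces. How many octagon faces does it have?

Let x be the number of octagons; then F = 8 + x.
Edge–face incidences: 2E = 3·8 + 8·x = 24 + 8x.
Every vertex has degree 3, so 3V = 2E.
Euler: V − E + F = 2 ⇒ (2E)/3 − E + (8 + x) = 2.
Multiply by 6: 2·(2E) − 3·(2E) + 6·(8 + x) = 12, i.e. 48 + 6x − (24 + 8x) = 12.
Collecting terms: −2x + 24 = 12, so −2x = −12, so x = 6.
Then 2E = 24 + 8·6 = 72, so E = 36, V = 2E/3 = 24, F = 8 + 6 = 14.

6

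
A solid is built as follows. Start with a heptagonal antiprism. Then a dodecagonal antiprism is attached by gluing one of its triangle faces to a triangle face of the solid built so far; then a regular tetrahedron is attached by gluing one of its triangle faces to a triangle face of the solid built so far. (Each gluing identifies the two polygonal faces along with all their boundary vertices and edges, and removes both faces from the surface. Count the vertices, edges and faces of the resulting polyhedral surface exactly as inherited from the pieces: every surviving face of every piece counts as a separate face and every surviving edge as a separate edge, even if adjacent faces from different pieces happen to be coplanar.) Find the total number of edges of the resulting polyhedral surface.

A heptagonal antiprism: V=14, E=28, F=16.
Attach a dodecagonal antiprism (V=24, E=48, F=26) along a 3-gon: merge 3 vertices and 3 edges, delete both glued faces → V=35, E=73, F=40.
Attach a regular tetrahedron (V=4, E=6, F=4) along a 3-gon: merge 3 vertices and 3 edges, delete both glued faces → V=36, E=76, F=42.
Check: V − E + F = 36 − 76 + 42 = 2.

76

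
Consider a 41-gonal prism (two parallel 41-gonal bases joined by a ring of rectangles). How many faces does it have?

A prism on an n-gon has two n-gon bases and n rectangular sides: V = 2·41 = 82, E = 3·41 = 123, F = 41 + 2 = 43.

43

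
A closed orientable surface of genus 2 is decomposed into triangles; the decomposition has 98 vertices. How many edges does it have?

χ = 2 − 2·2 = -2, and every face is a triangle so 3F = 2E.
V − E + F = -2 with E = 3F/2 gives 98 − (3/2 − 1)·F = -2, so F = 200 and E = 300.

300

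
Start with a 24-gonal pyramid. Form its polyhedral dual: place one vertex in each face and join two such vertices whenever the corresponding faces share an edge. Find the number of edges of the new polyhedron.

The base solid has V = 25, E = 48, F = 25.
The dual swaps V and F and preserves E: V′ = F = 25, E′ = E = 48, F′ = V = 25.

48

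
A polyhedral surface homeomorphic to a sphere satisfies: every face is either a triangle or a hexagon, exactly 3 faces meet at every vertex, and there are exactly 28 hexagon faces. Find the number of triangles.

Let x be the number of triangles; then F = 28 + x.
Edge–face incidences: 2E = 6·28 + 3·x = 168 + 3x.
Every vertex has degree 3, so 3V = 2E.
Euler: V − E + F = 2 ⇒ (2E)/3 − E + (28 + x) = 2.
Multiply by 6: 2·(2E) − 3·(2E) + 6·(28 + x) = 12, i.e. 168 + 6x − (168 + 3x) = 12.
Collecting terms: 3x = 12, so x = 4.
Then 2E = 168 + 3·4 = 180, so E = 90, V = 2E/3 = 60, F = 28 + 4 = 32.

4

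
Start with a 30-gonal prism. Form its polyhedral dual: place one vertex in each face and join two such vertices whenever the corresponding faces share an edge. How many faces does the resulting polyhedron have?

60

The base solid has V = 60, E = 90, F = 32.
The dual swaps V and F and preserves E: V′ = F = 32, E′ = E = 90, F′ = V = 60.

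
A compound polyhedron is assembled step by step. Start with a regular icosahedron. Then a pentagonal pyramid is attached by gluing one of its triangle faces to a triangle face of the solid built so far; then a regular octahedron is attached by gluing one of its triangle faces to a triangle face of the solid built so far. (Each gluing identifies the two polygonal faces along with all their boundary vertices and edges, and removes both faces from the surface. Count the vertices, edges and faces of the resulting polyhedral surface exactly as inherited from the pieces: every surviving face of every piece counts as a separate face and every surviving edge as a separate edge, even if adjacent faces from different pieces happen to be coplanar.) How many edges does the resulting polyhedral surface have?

A regular icosahedron: V=12, E=30, F=20.
Attach a pentagonal pyramid (V=6, E=10, F=6) along a 3-gon: merge 3 vertices and 3 edges, delete both glued faces → V=15, E=37, F=24.
Attach a regular octahedron (V=6, E=12, F=8) along a 3-gon: merge 3 vertices and 3 edges, delete both glued faces → V=18, E=46, F=30.
Check: V − E + F = 18 − 46 + 30 = 2.

46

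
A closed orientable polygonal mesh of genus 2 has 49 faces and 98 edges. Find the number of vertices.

For a closed orientable surface of genus 2, χ = 2 − 2·2 = -2.
V = -2 + E − F = -2 + 98 − 49 = 47.

47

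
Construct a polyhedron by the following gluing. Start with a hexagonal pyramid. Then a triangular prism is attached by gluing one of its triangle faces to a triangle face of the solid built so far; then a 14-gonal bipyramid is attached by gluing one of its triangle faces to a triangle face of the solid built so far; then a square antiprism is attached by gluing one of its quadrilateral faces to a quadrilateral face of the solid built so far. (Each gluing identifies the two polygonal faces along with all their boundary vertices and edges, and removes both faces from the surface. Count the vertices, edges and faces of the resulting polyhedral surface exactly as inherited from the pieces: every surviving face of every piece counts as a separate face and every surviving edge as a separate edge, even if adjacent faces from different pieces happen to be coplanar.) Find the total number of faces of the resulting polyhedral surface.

A hexagonal pyramid: V=7, E=12, F=7.
Attach a triangular prism (V=6, E=9, F=5) along a 3-gon: merge 3 vertices and 3 edges, delete both glued faces → V=10, E=18, F=10.
Attach a 14-gonal bipyramid (V=16, E=42, F=28) along a 3-gon: merge 3 vertices and 3 edges, delete both glued faces → V=23, E=57, F=36.
Attach a square antiprism (V=8, E=16, F=10) along a 4-gon: merge 4 vertices and 4 edges, delete both glued faces → V=27, E=69, F=44.
Check: V − E + F = 27 − 69 + 44 = 2.

44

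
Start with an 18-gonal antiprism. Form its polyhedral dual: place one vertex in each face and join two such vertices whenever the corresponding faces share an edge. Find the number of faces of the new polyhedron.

36

The base solid has V = 36, E = 72, F = 38.
The dual swaps V and F and preserves E: V′ = F = 38, E′ = E = 72, F′ = V = 36.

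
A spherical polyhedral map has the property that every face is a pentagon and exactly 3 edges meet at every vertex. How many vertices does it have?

Each face has 5 edges and each edge borders two faces, so 2E = 5F.
Each vertex has degree 3, so 3V = 2E and hence V = 5F/3.
Euler: V − E + F = 2 ⇒ (5F/3) − (5F/2) + F = 2.
Multiply by 6: (10 − 15 + 6)F = 12, i.e. 1F = 12.
So F = 12, E = 5·12/2 = 30, V = 5·12/3 = 20.

20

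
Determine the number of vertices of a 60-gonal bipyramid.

62

A bipyramid over an n-gon has 2n triangular faces and n + 2 vertices: V = 60 + 2 = 62, E = 3·60 = 180, F = 2·60 = 120.
Check: V − E + F = 62 − 180 + 120 = 2.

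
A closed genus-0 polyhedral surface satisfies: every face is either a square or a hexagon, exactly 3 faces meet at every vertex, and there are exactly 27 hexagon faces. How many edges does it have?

93

Let x be the number of squares; then F = 27 + x.
Edge–face incidences: 2E = 6·27 + 4·x = 162 + 4x.
Every vertex has degree 3, so 3V = 2E.
Euler: V − E + F = 2 ⇒ (2E)/3 − E + (27 + x) = 2.
Multiply by 6: 2·(2E) − 3·(2E) + 6·(27 + x) = 12, i.e. 162 + 6x − (162 + 4x) = 12.
Collecting terms: 2x = 12, so x = 6.
Then 2E = 162 + 4·6 = 186, so E = 93, V = 2E/3 = 62, F = 27 + 6 = 33.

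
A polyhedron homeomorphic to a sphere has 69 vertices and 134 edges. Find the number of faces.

67

Here V − E + F = 2.
F = 2 − V + E = 2 − 69 + 134 = 67.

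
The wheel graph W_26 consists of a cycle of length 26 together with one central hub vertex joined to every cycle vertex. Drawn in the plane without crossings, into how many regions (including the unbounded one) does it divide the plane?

27

W_26 has V = 26 + 1 = 27 vertices and E = 2·26 = 52 edges.
By Euler's formula F = 2 − V + E = 2 − 27 + 52 = 27.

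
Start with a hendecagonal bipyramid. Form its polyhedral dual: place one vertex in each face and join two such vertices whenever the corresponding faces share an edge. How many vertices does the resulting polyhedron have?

22

The base solid has V = 13, E = 33, F = 22.
The dual swaps V and F and preserves E: V′ = F = 22, E′ = E = 33, F′ = V = 13.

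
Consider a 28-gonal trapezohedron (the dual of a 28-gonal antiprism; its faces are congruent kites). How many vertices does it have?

The n-trapezohedron (dual of the n-antiprism) has V = 2·28 + 2 = 58, E = 4·28 = 112, F = 2·28 = 56.
Check: V − E + F = 58 − 112 + 56 = 2.

58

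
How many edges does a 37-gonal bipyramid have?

A bipyramid over an n-gon has 2n triangular faces and n + 2 vertices: V = 37 + 2 = 39, E = 3·37 = 111, F = 2·37 = 74.

111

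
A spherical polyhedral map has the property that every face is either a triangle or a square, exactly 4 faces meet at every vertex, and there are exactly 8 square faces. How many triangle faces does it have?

8

Let x be the number of triangles; then F = 8 + x.
Edge–face incidences: 2E = 4·8 + 3·x = 32 + 3x.
Every vertex has degree 4, so 4V = 2E.
Euler: V − E + F = 2 ⇒ (2E)/4 − E + (8 + x) = 2.
Multiply by 8: 2·(2E) − 4·(2E) + 8·(8 + x) = 16, i.e. 64 + 8x − 2·(32 + 3x) = 16.
Collecting terms: 2x = 16, so x = 8.
Then 2E = 32 + 3·8 = 56, so E = 28, V = 2E/4 = 14, F = 8 + 8 = 16.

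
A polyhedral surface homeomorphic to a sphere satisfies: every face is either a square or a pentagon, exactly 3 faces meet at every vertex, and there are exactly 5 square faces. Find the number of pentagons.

Let x be the number of pentagons; then F = 5 + x.
Edge–face incidences: 2E = 4·5 + 5·x = 20 + 5x.
Every vertex has degree 3, so 3V = 2E.
Euler: V − E + F = 2 ⇒ (2E)/3 − E + (5 + x) = 2.
Multiply by 6: 2·(2E) − 3·(2E) + 6·(5 + x) = 12, i.e. 30 + 6x − (20 + 5x) = 12.
Collecting terms: x + 10 = 12, so x = 2.
Then 2E = 20 + 5·2 = 30, so E = 15, V = 2E/3 = 10, F = 5 + 2 = 7.

2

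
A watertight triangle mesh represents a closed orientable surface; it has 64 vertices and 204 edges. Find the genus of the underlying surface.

3

Every face is a triangle and each edge borders two faces, so 3F = 2·204, giving F = 136.
χ = V − E + F = 64 − 204 + 136 = -4.
For a closed orientable surface χ = 2 − 2g, so g = (2 − (-4))/2 = 3.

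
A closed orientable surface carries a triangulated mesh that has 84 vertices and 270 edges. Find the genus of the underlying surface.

Every face is a triangle and each edge borders two faces, so 3F = 2·270, giving F = 180.
χ = V − E + F = 84 − 270 + 180 = -6.
For a closed orientable surface χ = 2 − 2g, so g = (2 − (-6))/2 = 4.

4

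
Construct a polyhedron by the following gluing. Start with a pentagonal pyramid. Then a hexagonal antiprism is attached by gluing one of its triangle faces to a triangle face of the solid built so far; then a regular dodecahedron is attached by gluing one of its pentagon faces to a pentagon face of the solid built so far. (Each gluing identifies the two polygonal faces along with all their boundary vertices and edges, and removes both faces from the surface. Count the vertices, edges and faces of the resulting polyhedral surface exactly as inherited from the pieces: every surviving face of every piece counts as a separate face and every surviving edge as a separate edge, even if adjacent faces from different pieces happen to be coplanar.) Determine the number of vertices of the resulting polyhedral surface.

A pentagonal pyramid: V=6, E=10, F=6.
Attach a hexagonal antiprism (V=12, E=24, F=14) along a 3-gon: merge 3 vertices and 3 edges, delete both glued faces → V=15, E=31, F=18.
Attach a regular dodecahedron (V=20, E=30, F=12) along a 5-gon: merge 5 vertices and 5 edges, delete both glued faces → V=30, E=56, F=28.
Check: V − E + F = 30 − 56 + 28 = 2.

30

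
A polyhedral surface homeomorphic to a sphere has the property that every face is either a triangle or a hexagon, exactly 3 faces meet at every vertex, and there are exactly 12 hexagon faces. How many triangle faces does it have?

Let x be the number of triangles; then F = 12 + x.
Edge–face incidences: 2E = 6·12 + 3·x = 72 + 3x.
Every vertex has degree 3, so 3V = 2E.
Euler: V − E + F = 2 ⇒ (2E)/3 − E + (12 + x) = 2.
Multiply by 6: 2·(2E) − 3·(2E) + 6·(12 + x) = 12, i.e. 72 + 6x − (72 + 3x) = 12.
Collecting terms: 3x = 12, so x = 4.
Then 2E = 72 + 3·4 = 84, so E = 42, V = 2E/3 = 28, F = 12 + 4 = 16.

4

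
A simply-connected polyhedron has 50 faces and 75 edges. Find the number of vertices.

27

Here V − E + F = 2.
V = 2 + E − F = 2 + 75 − 50 = 27.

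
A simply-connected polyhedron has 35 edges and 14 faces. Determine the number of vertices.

Here V − E + F = 2.
V = 2 + E − F = 2 + 35 − 14 = 23.

23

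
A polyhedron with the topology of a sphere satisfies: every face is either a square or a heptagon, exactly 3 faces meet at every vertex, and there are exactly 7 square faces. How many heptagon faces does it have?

Let x be the number of heptagons; then F = 7 + x.
Edge–face incidences: 2E = 4·7 + 7·x = 28 + 7x.
Every vertex has degree 3, so 3V = 2E.
Euler: V − E + F = 2 ⇒ (2E)/3 − E + (7 + x) = 2.
Multiply by 6: 2·(2E) − 3·(2E) + 6·(7 + x) = 12, i.e. 42 + 6x − (28 + 7x) = 12.
Collecting terms: −x + 14 = 12, so −x = −2, so x = 2.
Then 2E = 28 + 7·2 = 42, so E = 21, V = 2E/3 = 14, F = 7 + 2 = 9.

2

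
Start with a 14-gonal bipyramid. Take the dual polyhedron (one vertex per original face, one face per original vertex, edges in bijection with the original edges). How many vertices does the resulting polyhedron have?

The base solid has V = 16, E = 42, F = 28.
The dual swaps V and F and preserves E: V′ = F = 28, E′ = E = 42, F′ = V = 16.

28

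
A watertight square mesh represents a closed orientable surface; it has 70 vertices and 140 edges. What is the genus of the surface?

Every face is a square and each edge borders two faces, so 4F = 2·140, giving F = 70.
χ = V − E + F = 70 − 140 + 70 = 0.
For a closed orientable surface χ = 2 − 2g, so g = (2 − (0))/2 = 1.

1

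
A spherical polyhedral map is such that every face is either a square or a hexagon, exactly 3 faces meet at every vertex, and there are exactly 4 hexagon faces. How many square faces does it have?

6

Let x be the number of squares; then F = 4 + x.
Edge–face incidences: 2E = 6·4 + 4·x = 24 + 4x.
Every vertex has degree 3, so 3V = 2E.
Euler: V − E + F = 2 ⇒ (2E)/3 − E + (4 + x) = 2.
Multiply by 6: 2·(2E) − 3·(2E) + 6·(4 + x) = 12, i.e. 24 + 6x − (24 + 4x) = 12.
Collecting terms: 2x = 12, so x = 6.
Then 2E = 24 + 4·6 = 48, so E = 24, V = 2E/3 = 16, F = 4 + 6 = 10.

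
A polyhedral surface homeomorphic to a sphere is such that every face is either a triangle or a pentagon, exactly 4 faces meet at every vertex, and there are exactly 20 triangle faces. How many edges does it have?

60

Let x be the number of pentagons; then F = 20 + x.
Edge–face incidences: 2E = 3·20 + 5·x = 60 + 5x.
Every vertex has degree 4, so 4V = 2E.
Euler: V − E + F = 2 ⇒ (2E)/4 − E + (20 + x) = 2.
Multiply by 8: 2·(2E) − 4·(2E) + 8·(20 + x) = 16, i.e. 160 + 8x − 2·(60 + 5x) = 16.
Collecting terms: −2x + 40 = 16, so −2x = −24, so x = 12.
Then 2E = 60 + 5·12 = 120, so E = 60, V = 2E/4 = 30, F = 20 + 12 = 32.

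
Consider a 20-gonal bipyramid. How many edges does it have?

60

A bipyramid over an n-gon has 2n triangular faces and n + 2 vertices: V = 20 + 2 = 22, E = 3·20 = 60, F = 2·20 = 40.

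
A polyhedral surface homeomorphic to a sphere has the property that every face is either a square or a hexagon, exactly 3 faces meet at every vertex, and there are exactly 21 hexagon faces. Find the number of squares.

6

Let x be the number of squares; then F = 21 + x.
Edge–face incidences: 2E = 6·21 + 4·x = 126 + 4x.
Every vertex has degree 3, so 3V = 2E.
Euler: V − E + F = 2 ⇒ (2E)/3 − E + (21 + x) = 2.
Multiply by 6: 2·(2E) − 3·(2E) + 6·(21 + x) = 12, i.e. 126 + 6x − (126 + 4x) = 12.
Collecting terms: 2x = 12, so x = 6.
Then 2E = 126 + 4·6 = 150, so E = 75, V = 2E/3 = 50, F = 21 + 6 = 27.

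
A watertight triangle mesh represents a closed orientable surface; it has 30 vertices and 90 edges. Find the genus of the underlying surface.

1

Every face is a triangle and each edge borders two faces, so 3F = 2·90, giving F = 60.
χ = V − E + F = 30 − 90 + 60 = 0.
For a closed orientable surface χ = 2 − 2g, so g = (2 − (0))/2 = 1.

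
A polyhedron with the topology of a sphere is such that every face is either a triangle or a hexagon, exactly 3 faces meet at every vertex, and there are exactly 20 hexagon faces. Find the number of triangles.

4

Let x be the number of triangles; then F = 20 + x.
Edge–face incidences: 2E = 6·20 + 3·x = 120 + 3x.
Every vertex has degree 3, so 3V = 2E.
Euler: V − E + F = 2 ⇒ (2E)/3 − E + (20 + x) = 2.
Multiply by 6: 2·(2E) − 3·(2E) + 6·(20 + x) = 12, i.e. 120 + 6x − (120 + 3x) = 12.
Collecting terms: 3x = 12, so x = 4.
Then 2E = 120 + 3·4 = 132, so E = 66, V = 2E/3 = 44, F = 20 + 4 = 24.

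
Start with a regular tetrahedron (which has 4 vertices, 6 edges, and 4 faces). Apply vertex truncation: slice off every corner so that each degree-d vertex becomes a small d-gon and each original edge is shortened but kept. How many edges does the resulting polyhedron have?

18

Truncation replaces each original edge-end by a new vertex, so V′ = 2E = 12.
Each original edge survives, and each old vertex of degree d contributes d new edges; summing degrees gives Σd = 2E, so E′ = E + 2E = 3E = 18.
Each original face survives and each original vertex becomes one new face: F′ = F + V = 8.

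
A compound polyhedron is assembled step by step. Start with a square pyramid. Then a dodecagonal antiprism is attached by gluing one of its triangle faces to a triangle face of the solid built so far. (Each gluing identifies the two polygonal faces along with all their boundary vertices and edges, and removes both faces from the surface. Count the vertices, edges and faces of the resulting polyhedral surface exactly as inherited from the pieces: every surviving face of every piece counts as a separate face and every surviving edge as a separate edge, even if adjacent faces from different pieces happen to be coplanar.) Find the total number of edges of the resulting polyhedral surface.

53

A square pyramid: V=5, E=8, F=5.
Attach a dodecagonal antiprism (V=24, E=48, F=26) along a 3-gon: merge 3 vertices and 3 edges, delete both glued faces → V=26, E=53, F=29.
Check: V − E + F = 26 − 53 + 29 = 2.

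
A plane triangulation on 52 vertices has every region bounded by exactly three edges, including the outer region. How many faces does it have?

In a plane triangulation 3F = 2E and V − E + F = 2, so F = 2V − 4 = 2·52 − 4 = 100.

100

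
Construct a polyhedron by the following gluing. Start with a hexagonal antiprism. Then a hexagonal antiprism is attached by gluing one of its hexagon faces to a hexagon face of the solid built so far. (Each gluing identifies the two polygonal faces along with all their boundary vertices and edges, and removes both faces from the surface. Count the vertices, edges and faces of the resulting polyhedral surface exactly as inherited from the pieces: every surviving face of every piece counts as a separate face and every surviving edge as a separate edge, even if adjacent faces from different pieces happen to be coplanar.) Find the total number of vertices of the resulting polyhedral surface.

18

A hexagonal antiprism: V=12, E=24, F=14.
Attach a hexagonal antiprism (V=12, E=24, F=14) along a 6-gon: merge 6 vertices and 6 edges, delete both glued faces → V=18, E=42, F=26.
Check: V − E + F = 18 − 42 + 26 = 2.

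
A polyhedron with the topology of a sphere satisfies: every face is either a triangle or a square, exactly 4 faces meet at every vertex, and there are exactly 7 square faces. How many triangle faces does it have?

8

Let x be the number of triangles; then F = 7 + x.
Edge–face incidences: 2E = 4·7 + 3·x = 28 + 3x.
Every vertex has degree 4, so 4V = 2E.
Euler: V − E + F = 2 ⇒ (2E)/4 − E + (7 + x) = 2.
Multiply by 8: 2·(2E) − 4·(2E) + 8·(7 + x) = 16, i.e. 56 + 8x − 2·(28 + 3x) = 16.
Collecting terms: 2x = 16, so x = 8.
Then 2E = 28 + 3·8 = 52, so E = 26, V = 2E/4 = 13, F = 7 + 8 = 15.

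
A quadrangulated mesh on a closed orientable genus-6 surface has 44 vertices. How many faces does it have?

54

χ = 2 − 2·6 = -10, and every face is a square so 4F = 2E.
V − E + F = -10 with E = 4F/2 gives 44 − (4/2 − 1)·F = -10, so F = 54 and E = 108.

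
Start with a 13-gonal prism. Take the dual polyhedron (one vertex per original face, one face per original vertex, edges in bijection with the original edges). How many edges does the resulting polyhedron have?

The base solid has V = 26, E = 39, F = 15.
The dual swaps V and F and preserves E: V′ = F = 15, E′ = E = 39, F′ = V = 26.

39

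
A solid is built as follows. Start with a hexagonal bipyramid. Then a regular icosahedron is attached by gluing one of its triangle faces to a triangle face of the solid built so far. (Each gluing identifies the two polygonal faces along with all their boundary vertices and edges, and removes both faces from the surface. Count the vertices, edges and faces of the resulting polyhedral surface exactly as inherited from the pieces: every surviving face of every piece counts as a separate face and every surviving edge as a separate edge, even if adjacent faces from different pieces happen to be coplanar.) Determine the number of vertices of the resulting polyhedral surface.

17

A hexagonal bipyramid: V=8, E=18, F=12.
Attach a regular icosahedron (V=12, E=30, F=20) along a 3-gon: merge 3 vertices and 3 edges, delete both glued faces → V=17, E=45, F=30.
Check: V − E + F = 17 − 45 + 30 = 2.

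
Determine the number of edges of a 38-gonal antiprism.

152

An antiprism on an n-gon has two n-gon caps and 2n triangles: V = 2·38 = 76, E = 4·38 = 152, F = 2·38 + 2 = 78.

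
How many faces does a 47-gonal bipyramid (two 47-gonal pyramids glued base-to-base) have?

94

A bipyramid over an n-gon has 2n triangular faces and n + 2 vertices: V = 47 + 2 = 49, E = 3·47 = 141, F = 2·47 = 94.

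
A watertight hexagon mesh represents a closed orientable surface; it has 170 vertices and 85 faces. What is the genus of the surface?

1

Every face is a hexagon, so 2E = 6·85 = 510, giving E = 255.
χ = V − E + F = 170 − 255 + 85 = 0.
For a closed orientable surface χ = 2 − 2g, so g = (2 − (0))/2 = 1.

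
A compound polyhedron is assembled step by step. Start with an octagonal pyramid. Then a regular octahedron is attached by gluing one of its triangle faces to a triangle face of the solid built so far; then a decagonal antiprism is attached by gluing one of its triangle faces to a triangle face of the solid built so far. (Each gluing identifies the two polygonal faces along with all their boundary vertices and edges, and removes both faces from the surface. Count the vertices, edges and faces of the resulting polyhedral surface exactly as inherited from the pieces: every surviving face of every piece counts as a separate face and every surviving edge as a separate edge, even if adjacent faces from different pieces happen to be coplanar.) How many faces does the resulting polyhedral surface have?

An octagonal pyramid: V=9, E=16, F=9.
Attach a regular octahedron (V=6, E=12, F=8) along a 3-gon: merge 3 vertices and 3 edges, delete both glued faces → V=12, E=25, F=15.
Attach a decagonal antiprism (V=20, E=40, F=22) along a 3-gon: merge 3 vertices and 3 edges, delete both glued faces → V=29, E=62, F=35.
Check: V − E + F = 29 − 62 + 35 = 2.

35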